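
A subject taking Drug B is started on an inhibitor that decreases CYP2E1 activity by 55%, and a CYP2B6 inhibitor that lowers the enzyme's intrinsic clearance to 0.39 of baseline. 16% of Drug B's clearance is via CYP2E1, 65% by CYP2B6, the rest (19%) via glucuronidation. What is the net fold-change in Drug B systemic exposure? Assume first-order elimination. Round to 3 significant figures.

1.94

CYP2E1: 0.16 × 0.45 = 0.072
CYP2B6: 0.65 × 0.39 = 0.2535
Other: 0.19 (unchanged)
Relative clearance = 0.072 + 0.2535 + 0.19 = 0.5155.
Systemic exposure ∝ 1/CL: fold-change = 1 / 0.5155 = 1.94.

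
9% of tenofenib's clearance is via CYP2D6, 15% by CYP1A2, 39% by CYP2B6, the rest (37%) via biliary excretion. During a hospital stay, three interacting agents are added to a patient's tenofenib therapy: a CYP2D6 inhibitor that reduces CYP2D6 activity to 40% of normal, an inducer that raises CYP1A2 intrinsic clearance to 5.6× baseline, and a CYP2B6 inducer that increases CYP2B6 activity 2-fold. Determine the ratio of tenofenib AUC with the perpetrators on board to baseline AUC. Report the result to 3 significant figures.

The CYP2D6 pathway (9% of clearance) falls to 0.4× activity: 0.09 × 0.4 = 0.036.
The CYP1A2 pathway (15% of clearance) is boosted to 5.6× activity: 0.15 × 5.6 = 0.84.
The CYP2B6 pathway (39% of clearance) rises to 2× activity: 0.39 × 2 = 0.78.
Non-CYP routes (37%) are unchanged.
CL_new/CL_old = 0.036 + 0.84 + 0.78 + 0.37 = 2.026.
Because AUC varies inversely with clearance, the combined effect is 1 / 2.026 = 0.494.

0.494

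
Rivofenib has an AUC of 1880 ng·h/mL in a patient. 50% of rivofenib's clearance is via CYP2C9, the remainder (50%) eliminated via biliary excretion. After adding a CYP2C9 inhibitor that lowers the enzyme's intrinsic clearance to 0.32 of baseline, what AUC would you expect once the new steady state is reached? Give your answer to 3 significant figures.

The CYP2C9 pathway (50% of clearance) falls to 0.32× activity: 0.5 × 0.32 = 0.16.
The remaining 50% of clearance is unaffected.
CL_new/CL_old = 0.16 + 0.5 = 0.66.
With dosing unchanged, AUC scales as 1/CL: 1880 / 0.66 = 2.85 × 10³ ng·h/mL.

2.85 × 10³ ng·h/mL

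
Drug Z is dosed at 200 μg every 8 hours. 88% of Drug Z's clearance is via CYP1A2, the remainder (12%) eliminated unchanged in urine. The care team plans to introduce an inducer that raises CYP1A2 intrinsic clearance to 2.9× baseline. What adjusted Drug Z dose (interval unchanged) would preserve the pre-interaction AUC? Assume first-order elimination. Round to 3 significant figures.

The CYP1A2 pathway (88% of clearance) increases to 2.9× activity: 0.88 × 2.9 = 2.552.
The remaining 12% of clearance is unaffected.
CL_new/CL_old = 2.552 + 0.12 = 2.672.
Exposure is unchanged when dose changes in proportion to clearance. New dose = 200 μg × 2.672 = 534 μg.

534 μg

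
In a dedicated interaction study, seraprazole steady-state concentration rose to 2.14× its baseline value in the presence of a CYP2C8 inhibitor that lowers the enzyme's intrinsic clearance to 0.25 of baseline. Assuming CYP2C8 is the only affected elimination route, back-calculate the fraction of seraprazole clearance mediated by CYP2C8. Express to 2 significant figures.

CL'/CL = 1 / 2.14 = 0.4673
0.25·fm + (1 − fm) = 0.4673
fm = (0.4673 − 1) / (0.25 − 1) = 0.71

0.71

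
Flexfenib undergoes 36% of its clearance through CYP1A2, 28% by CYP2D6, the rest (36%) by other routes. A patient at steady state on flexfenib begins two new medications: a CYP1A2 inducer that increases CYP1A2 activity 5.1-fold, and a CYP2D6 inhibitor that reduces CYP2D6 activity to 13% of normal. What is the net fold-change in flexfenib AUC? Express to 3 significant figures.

The CYP1A2 pathway (36% of clearance) rises to 5.1× activity: 0.36 × 5.1 = 1.836.
The CYP2D6 pathway (28% of clearance) drops to 0.13× activity: 0.28 × 0.13 = 0.0364.
Non-CYP routes (36%) are unchanged.
CL_new/CL_old = 1.836 + 0.0364 + 0.36 = 2.2324.
Net AUC ratio = 1 / 2.2324 = 0.448.

0.448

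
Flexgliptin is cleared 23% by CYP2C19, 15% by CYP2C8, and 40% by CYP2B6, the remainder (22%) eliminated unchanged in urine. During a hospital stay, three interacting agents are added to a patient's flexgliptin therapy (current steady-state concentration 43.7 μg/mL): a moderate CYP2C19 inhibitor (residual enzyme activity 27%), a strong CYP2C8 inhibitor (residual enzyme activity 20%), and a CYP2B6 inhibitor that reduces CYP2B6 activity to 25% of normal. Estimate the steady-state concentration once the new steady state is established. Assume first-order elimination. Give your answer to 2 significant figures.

1.1 × 10² μg/mL

The CYP2C19 pathway (23% of clearance) is reduced to 0.27× activity: 0.23 × 0.27 = 0.0621.
The CYP2C8 pathway (15% of clearance) falls to 0.2× activity: 0.15 × 0.2 = 0.03.
The CYP2B6 pathway (40% of clearance) falls to 0.25× activity: 0.4 × 0.25 = 0.1.
Non-CYP routes (22%) are unchanged.
Relative clearance = 0.0621 + 0.03 + 0.1 + 0.22 = 0.4121.
New steady-state concentration = 43.7 / 0.4121 = 1.1 × 10² μg/mL (concentration scales inversely with clearance).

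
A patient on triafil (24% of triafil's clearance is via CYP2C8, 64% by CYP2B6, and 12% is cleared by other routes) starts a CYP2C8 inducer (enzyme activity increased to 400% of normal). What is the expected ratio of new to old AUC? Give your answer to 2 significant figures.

The CYP2C8 pathway (24% of clearance) is boosted to 4× activity: 0.24 × 4 = 0.96.
CYP2B6 (64%) and the residual 12% are unaffected.
CL_new/CL_old = 0.96 + 0.64 + 0.12 = 1.72.
AUC is inversely proportional to clearance, so the fold-change is 1 / 1.72 = 0.58.

0.58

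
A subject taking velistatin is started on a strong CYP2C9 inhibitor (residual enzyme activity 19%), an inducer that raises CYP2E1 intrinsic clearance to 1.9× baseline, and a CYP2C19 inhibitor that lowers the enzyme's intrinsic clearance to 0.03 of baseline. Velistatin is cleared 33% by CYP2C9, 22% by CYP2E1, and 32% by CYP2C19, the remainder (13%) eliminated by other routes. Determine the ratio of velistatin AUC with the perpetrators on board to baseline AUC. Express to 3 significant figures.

CYP2C9: 0.33 × 0.19 = 0.0627
CYP2E1: 0.22 × 1.9 = 0.418
CYP2C19: 0.32 × 0.03 = 0.0096
Other: 0.13 (unchanged)
CL_new/CL_old = 0.0627 + 0.418 + 0.0096 + 0.13 = 0.6203.
Net AUC ratio = 1 / 0.6203 = 1.61.

1.61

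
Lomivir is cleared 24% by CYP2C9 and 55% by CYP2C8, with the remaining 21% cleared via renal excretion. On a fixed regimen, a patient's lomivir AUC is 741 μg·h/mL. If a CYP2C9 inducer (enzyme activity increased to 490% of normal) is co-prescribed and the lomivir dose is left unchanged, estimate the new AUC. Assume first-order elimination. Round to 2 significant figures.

CYP2C9: 0.24 × 4.9 = 1.176
CYP2C8: 0.55 (unchanged)
Other: 0.21 (unchanged)
CL_new/CL_old = 1.176 + 0.55 + 0.21 = 1.936.
AUC ∝ 1/CL, so new value = 741 / 1.936 = 3.8 × 10² μg·h/mL.

3.8 × 10² μg·h/mL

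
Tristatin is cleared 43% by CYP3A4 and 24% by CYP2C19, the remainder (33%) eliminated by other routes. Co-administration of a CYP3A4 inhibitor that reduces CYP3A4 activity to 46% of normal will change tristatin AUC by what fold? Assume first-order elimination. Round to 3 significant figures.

1.30

The CYP3A4 pathway (43% of clearance) is reduced to 0.46× activity: 0.43 × 0.46 = 0.1978.
CYP2C19 (24%) and the residual 33% are unaffected.
Relative clearance = 0.1978 + 0.24 + 0.33 = 0.7678.
AUC ratio = CL_old/CL_new = 1 / 0.7678 = 1.30.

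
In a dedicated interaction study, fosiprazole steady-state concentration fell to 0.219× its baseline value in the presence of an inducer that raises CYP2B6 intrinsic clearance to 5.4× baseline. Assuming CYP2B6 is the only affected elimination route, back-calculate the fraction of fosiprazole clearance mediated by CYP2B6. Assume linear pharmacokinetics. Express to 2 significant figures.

CL'/CL = 1 / 0.219 = 4.566
5.4·fm + (1 − fm) = 4.566
fm = (4.566 − 1) / (5.4 − 1) = 0.81

0.81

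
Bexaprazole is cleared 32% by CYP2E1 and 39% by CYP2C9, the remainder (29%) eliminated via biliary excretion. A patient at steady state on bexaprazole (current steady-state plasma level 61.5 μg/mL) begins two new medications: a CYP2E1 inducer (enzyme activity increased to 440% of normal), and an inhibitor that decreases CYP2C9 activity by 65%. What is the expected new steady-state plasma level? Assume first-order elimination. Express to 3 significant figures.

33.5 μg/mL

The CYP2E1 pathway (32% of clearance) is boosted to 4.4× activity: 0.32 × 4.4 = 1.408.
The CYP2C9 pathway (39% of clearance) falls to 0.35× activity: 0.39 × 0.35 = 0.1365.
Non-CYP routes (29%) are unchanged.
Relative clearance = 1.408 + 0.1365 + 0.29 = 1.8345.
Steady-state plasma level ∝ 1/CL: new value = 61.5 / 1.8345 = 33.5 μg/mL.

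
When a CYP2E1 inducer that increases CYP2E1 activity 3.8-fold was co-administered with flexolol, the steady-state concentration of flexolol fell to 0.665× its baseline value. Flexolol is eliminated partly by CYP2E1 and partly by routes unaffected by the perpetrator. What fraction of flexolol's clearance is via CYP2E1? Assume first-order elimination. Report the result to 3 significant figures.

0.180

Call the CYP2E1 fraction fm. After the interaction, CL_new/CL_old = fm × 3.8 + (1 − fm).
Steady-state concentration ratio = 1 / (new CL fraction), so new CL fraction = 1 / 0.665 = 1.504.
fm × 3.8 + 1 − fm = 1.504  ⇒  fm × (3.8 − 1) = 0.5038  ⇒  fm = 0.180.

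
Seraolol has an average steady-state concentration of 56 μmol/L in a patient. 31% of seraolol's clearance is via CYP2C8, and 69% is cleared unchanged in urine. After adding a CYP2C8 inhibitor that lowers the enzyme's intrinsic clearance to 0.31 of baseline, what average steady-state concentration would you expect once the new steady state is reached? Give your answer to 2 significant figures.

CYP2C8: 0.31 × 0.31 = 0.0961
Other: 0.69 (unchanged)
CL_new/CL_old = 0.0961 + 0.69 = 0.7861.
New average steady-state concentration = baseline ÷ relative clearance = 56 / 0.7861 = 71 μmol/L.

71 μmol/L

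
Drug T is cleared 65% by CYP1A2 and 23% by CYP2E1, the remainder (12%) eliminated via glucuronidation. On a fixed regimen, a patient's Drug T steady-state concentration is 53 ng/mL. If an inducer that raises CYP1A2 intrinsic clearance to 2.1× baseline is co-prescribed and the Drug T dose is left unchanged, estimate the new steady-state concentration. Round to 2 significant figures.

CYP1A2: 0.65 × 2.1 = 1.365
CYP2E1: 0.23 (unchanged)
Other: 0.12 (unchanged)
New clearance relative to baseline: 1.365 + 0.23 + 0.12 = 1.715.
New steady-state concentration = baseline ÷ relative clearance = 53 / 1.715 = 31 ng/mL.

31 ng/mL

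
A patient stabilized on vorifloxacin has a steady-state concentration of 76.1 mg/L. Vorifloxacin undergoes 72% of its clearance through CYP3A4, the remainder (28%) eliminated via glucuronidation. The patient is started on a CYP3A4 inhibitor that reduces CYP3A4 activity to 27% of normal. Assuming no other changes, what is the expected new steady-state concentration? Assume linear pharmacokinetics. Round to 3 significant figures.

160 mg/L

The CYP3A4 pathway (72% of clearance) falls to 0.27× activity: 0.72 × 0.27 = 0.1944.
Non-CYP routes (28%) are unchanged.
Relative clearance = 0.1944 + 0.28 = 0.4744.
Steady-state concentration ∝ 1/CL, so new value = 76.1 / 0.4744 = 160 mg/L.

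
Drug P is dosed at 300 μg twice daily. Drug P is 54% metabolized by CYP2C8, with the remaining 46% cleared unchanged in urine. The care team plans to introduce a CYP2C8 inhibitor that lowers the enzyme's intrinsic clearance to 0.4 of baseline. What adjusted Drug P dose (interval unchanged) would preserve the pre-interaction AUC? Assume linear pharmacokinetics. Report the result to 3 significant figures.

CYP2C8: 0.54 × 0.4 = 0.216
Other: 0.46 (unchanged)
New clearance relative to baseline: 0.216 + 0.46 = 0.676.
Css,avg = (dose rate)/CL, so holding Css fixed requires dose ∝ CL: 300 × 0.676 = 203 μg.

203 μg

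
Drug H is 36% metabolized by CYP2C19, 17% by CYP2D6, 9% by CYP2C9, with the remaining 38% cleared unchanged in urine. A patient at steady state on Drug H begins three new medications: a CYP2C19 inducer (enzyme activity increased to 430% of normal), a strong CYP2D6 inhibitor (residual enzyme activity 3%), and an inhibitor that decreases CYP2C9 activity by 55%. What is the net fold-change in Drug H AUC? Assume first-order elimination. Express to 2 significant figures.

CYP2C19: 0.36 × 4.3 = 1.548
CYP2D6: 0.17 × 0.03 = 0.0051
CYP2C9: 0.09 × 0.45 = 0.0405
Other: 0.38 (unchanged)
CL_new/CL_old = 1.548 + 0.0051 + 0.0405 + 0.38 = 1.9736.
Because AUC varies inversely with clearance, the combined effect is 1 / 1.9736 = 0.51.

0.51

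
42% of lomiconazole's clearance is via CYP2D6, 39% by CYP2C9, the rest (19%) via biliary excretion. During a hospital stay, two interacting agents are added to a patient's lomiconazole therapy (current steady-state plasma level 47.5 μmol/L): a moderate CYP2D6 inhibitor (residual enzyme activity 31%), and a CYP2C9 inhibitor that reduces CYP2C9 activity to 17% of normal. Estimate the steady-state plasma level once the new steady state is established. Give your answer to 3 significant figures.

CYP2D6: 0.42 × 0.31 = 0.1302
CYP2C9: 0.39 × 0.17 = 0.0663
Other: 0.19 (unchanged)
CL_new/CL_old = 0.1302 + 0.0663 + 0.19 = 0.3865.
Dividing the baseline by the relative clearance: 47.5 / 0.3865 = 123 μmol/L.

123 μmol/L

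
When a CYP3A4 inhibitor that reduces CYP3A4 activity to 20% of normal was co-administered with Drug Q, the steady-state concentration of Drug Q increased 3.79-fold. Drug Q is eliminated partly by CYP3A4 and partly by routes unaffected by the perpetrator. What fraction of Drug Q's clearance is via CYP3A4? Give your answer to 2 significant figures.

CL'/CL = 1 / 3.79 = 0.2639
0.2·fm + (1 − fm) = 0.2639
fm = (0.2639 − 1) / (0.2 − 1) = 0.92

0.92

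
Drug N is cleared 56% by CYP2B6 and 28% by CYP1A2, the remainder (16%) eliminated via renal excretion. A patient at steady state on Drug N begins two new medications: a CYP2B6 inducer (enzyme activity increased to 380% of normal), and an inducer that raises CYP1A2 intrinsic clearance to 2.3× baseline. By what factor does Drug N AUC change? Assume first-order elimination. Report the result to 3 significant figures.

0.341

The CYP2B6 pathway (56% of clearance) is boosted to 3.8× activity: 0.56 × 3.8 = 2.128.
The CYP1A2 pathway (28% of clearance) increases to 2.3× activity: 0.28 × 2.3 = 0.644.
Non-CYP routes (16%) are unchanged.
CL_new/CL_old = 2.128 + 0.644 + 0.16 = 2.932.
Net AUC ratio = 1 / 2.932 = 0.341.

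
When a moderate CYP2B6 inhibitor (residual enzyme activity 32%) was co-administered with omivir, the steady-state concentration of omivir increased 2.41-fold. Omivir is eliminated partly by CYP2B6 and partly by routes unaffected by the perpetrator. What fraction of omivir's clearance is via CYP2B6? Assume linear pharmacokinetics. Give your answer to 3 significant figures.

CL'/CL = 1 / 2.41 = 0.4149
0.32·fm + (1 − fm) = 0.4149
fm = (0.4149 − 1) / (0.32 − 1) = 0.860

0.860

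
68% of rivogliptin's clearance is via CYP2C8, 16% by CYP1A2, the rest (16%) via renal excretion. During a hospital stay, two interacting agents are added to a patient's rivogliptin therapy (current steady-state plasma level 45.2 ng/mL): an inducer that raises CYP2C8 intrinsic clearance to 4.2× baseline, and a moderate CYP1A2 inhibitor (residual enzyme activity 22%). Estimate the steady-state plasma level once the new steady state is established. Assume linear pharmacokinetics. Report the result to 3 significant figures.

The CYP2C8 pathway (68% of clearance) is boosted to 4.2× activity: 0.68 × 4.2 = 2.856.
The CYP1A2 pathway (16% of clearance) falls to 0.22× activity: 0.16 × 0.22 = 0.0352.
Non-CYP routes (16%) are unchanged.
New clearance relative to baseline: 2.856 + 0.0352 + 0.16 = 3.0512.
Dividing the baseline by the relative clearance: 45.2 / 3.0512 = 14.8 ng/mL.

14.8 ng/mL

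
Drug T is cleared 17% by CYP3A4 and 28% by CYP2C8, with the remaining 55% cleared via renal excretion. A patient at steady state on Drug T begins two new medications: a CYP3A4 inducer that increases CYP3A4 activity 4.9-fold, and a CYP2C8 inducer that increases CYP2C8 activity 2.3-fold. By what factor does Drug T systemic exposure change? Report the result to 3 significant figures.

The CYP3A4 pathway (17% of clearance) rises to 4.9× activity: 0.17 × 4.9 = 0.833.
The CYP2C8 pathway (28% of clearance) increases to 2.3× activity: 0.28 × 2.3 = 0.644.
The remaining 55% of clearance is unaffected.
Relative clearance = 0.833 + 0.644 + 0.55 = 2.027.
Because systemic exposure varies inversely with clearance, the combined effect is 1 / 2.027 = 0.493.

0.493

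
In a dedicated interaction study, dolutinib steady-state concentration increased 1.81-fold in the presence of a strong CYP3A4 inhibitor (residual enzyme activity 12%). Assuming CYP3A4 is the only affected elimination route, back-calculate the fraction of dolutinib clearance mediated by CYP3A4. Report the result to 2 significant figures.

Let fm be the CYP3A4 fraction. New clearance relative to baseline = fm × 0.12 + (1 − fm).
Steady-state concentration ratio = 1 / (new CL fraction), so new CL fraction = 1 / 1.81 = 0.5525.
fm × 0.12 + 1 − fm = 0.5525  ⇒  fm × (0.12 − 1) = −0.4475  ⇒  fm = 0.51.

0.51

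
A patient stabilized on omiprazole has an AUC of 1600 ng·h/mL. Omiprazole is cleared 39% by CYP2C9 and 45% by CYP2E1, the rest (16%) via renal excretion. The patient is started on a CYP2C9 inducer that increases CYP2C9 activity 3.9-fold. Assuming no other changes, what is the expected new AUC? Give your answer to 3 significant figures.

The CYP2C9 pathway (39% of clearance) is boosted to 3.9× activity: 0.39 × 3.9 = 1.521.
CYP2E1 (45%) and the residual 16% are unaffected.
New clearance relative to baseline: 1.521 + 0.45 + 0.16 = 2.131.
New AUC = baseline ÷ relative clearance = 1600 / 2.131 = 751 ng·h/mL.

751 ng·h/mL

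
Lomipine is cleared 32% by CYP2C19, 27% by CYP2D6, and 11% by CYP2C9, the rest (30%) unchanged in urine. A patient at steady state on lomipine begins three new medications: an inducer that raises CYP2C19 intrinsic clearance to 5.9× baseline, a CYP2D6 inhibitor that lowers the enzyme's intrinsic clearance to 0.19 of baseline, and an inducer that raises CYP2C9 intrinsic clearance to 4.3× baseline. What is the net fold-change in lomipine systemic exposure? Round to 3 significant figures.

0.369

The CYP2C19 pathway (32% of clearance) increases to 5.9× activity: 0.32 × 5.9 = 1.888.
The CYP2D6 pathway (27% of clearance) is reduced to 0.19× activity: 0.27 × 0.19 = 0.0513.
The CYP2C9 pathway (11% of clearance) rises to 4.3× activity: 0.11 × 4.3 = 0.473.
Non-CYP routes (30%) are unchanged.
CL_new/CL_old = 1.888 + 0.0513 + 0.473 + 0.3 = 2.7123.
Because systemic exposure varies inversely with clearance, the combined effect is 1 / 2.7123 = 0.369.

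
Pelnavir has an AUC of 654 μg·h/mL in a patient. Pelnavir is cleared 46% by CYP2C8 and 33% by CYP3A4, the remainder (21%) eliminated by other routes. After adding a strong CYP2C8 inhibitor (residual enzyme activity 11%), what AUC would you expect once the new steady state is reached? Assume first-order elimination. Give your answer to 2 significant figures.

The CYP2C8 pathway (46% of clearance) is reduced to 0.11× activity: 0.46 × 0.11 = 0.0506.
CYP3A4 (33%) and the residual 21% are unaffected.
New clearance relative to baseline: 0.0506 + 0.33 + 0.21 = 0.5906.
AUC ∝ 1/CL, so new value = 654 / 0.5906 = 1.1 × 10³ μg·h/mL.

1.1 × 10³ μg·h/mL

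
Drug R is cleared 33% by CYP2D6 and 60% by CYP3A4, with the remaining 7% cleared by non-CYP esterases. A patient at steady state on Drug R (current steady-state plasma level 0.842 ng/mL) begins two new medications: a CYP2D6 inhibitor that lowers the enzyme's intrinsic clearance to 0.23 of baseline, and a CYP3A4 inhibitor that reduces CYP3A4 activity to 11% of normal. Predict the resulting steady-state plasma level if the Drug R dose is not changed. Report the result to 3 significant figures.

The CYP2D6 pathway (33% of clearance) falls to 0.23× activity: 0.33 × 0.23 = 0.0759.
The CYP3A4 pathway (60% of clearance) is reduced to 0.11× activity: 0.6 × 0.11 = 0.066.
The remaining 7% of clearance is unaffected.
CL_new/CL_old = 0.0759 + 0.066 + 0.07 = 0.2119.
Steady-state plasma level ∝ 1/CL: new value = 0.842 / 0.2119 = 3.97 ng/mL.

3.97 ng/mL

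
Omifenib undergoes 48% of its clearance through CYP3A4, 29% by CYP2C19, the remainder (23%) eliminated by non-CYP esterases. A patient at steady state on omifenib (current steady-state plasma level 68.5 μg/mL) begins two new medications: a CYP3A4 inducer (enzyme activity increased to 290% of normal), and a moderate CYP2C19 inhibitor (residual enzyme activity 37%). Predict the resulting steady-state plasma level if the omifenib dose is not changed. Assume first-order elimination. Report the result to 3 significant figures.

The CYP3A4 pathway (48% of clearance) rises to 2.9× activity: 0.48 × 2.9 = 1.392.
The CYP2C19 pathway (29% of clearance) drops to 0.37× activity: 0.29 × 0.37 = 0.1073.
The remaining 23% of clearance is unaffected.
Relative clearance = 1.392 + 0.1073 + 0.23 = 1.7293.
New steady-state plasma level = 68.5 / 1.7293 = 39.6 μg/mL (concentration scales inversely with clearance).

39.6 μg/mL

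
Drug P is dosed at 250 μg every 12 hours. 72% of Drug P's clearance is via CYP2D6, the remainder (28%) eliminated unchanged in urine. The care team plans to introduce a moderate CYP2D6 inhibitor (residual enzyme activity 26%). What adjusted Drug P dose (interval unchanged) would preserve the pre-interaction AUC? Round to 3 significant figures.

CYP2D6: 0.72 × 0.26 = 0.1872
Other: 0.28 (unchanged)
Relative clearance = 0.1872 + 0.28 = 0.4672.
Exposure is unchanged when dose changes in proportion to clearance. New dose = 250 μg × 0.4672 = 117 μg.

117 μg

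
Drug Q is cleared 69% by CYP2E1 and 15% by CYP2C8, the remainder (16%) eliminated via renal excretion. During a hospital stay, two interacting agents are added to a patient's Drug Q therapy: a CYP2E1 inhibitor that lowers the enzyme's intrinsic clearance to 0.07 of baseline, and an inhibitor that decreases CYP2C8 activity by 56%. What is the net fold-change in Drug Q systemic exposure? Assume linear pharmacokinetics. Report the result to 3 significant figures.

The CYP2E1 pathway (69% of clearance) drops to 0.07× activity: 0.69 × 0.07 = 0.0483.
The CYP2C8 pathway (15% of clearance) drops to 0.44× activity: 0.15 × 0.44 = 0.066.
The remaining 16% of clearance is unaffected.
CL_new/CL_old = 0.0483 + 0.066 + 0.16 = 0.2743.
Net systemic exposure ratio = 1 / 0.2743 = 3.65.

3.65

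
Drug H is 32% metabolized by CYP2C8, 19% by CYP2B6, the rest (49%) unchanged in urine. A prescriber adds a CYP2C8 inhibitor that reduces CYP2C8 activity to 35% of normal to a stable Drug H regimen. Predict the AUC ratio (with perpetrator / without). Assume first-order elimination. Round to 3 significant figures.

1.26

CYP2C8: 0.32 × 0.35 = 0.112
CYP2B6: 0.19 (unchanged)
Other: 0.49 (unchanged)
New clearance relative to baseline: 0.112 + 0.19 + 0.49 = 0.792.
AUC is inversely proportional to clearance, so the fold-change is 1 / 0.792 = 1.26.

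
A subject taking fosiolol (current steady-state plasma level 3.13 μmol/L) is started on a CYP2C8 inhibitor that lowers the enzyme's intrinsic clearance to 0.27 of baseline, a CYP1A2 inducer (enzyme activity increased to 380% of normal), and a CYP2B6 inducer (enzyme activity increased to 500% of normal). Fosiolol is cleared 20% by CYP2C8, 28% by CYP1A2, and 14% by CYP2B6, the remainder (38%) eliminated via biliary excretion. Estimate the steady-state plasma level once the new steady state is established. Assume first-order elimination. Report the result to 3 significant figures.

1.42 μmol/L

The CYP2C8 pathway (20% of clearance) drops to 0.27× activity: 0.2 × 0.27 = 0.054.
The CYP1A2 pathway (28% of clearance) is boosted to 3.8× activity: 0.28 × 3.8 = 1.064.
The CYP2B6 pathway (14% of clearance) increases to 5× activity: 0.14 × 5 = 0.7.
Non-CYP routes (38%) are unchanged.
Relative clearance = 0.054 + 1.064 + 0.7 + 0.38 = 2.198.
Steady-state plasma level ∝ 1/CL: new value = 3.13 / 2.198 = 1.42 μmol/L.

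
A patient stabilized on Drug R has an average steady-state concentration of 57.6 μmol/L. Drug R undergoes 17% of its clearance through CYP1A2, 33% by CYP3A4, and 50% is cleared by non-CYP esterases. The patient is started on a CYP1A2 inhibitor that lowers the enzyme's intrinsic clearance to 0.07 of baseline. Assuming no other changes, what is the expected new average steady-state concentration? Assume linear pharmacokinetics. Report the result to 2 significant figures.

68 μmol/L

CYP1A2: 0.17 × 0.07 = 0.0119
CYP3A4: 0.33 (unchanged)
Other: 0.5 (unchanged)
New clearance relative to baseline: 0.0119 + 0.33 + 0.5 = 0.8419.
New average steady-state concentration = baseline ÷ relative clearance = 57.6 / 0.8419 = 68 μmol/L.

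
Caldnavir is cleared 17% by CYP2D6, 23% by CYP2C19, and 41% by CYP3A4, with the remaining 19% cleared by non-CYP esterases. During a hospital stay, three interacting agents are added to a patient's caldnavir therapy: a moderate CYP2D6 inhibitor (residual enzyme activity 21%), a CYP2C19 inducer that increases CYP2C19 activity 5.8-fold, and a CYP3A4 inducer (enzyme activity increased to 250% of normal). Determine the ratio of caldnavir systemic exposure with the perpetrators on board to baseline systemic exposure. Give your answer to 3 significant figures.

0.387

CYP2D6: 0.17 × 0.21 = 0.0357
CYP2C19: 0.23 × 5.8 = 1.334
CYP3A4: 0.41 × 2.5 = 1.025
Other: 0.19 (unchanged)
Relative clearance = 0.0357 + 1.334 + 1.025 + 0.19 = 2.5847.
Systemic exposure ∝ 1/CL: fold-change = 1 / 2.5847 = 0.387.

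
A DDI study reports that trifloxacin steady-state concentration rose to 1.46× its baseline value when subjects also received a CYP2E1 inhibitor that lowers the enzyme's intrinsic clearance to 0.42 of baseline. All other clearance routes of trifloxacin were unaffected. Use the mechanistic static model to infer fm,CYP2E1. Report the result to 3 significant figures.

Call the CYP2E1 fraction fm. After the interaction, CL_new/CL_old = fm × 0.42 + (1 − fm).
Steady-state concentration ratio = 1 / (new CL fraction), so new CL fraction = 1 / 1.46 = 0.6849.
fm × 0.42 + 1 − fm = 0.6849  ⇒  fm × (0.42 − 1) = −0.3151  ⇒  fm = 0.543.

0.543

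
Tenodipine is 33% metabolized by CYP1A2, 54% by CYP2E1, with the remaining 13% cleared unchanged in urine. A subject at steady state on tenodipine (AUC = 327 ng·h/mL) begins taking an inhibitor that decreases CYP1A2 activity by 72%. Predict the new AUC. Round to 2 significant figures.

4.3 × 10² ng·h/mL

The CYP1A2 pathway (33% of clearance) is reduced to 0.28× activity: 0.33 × 0.28 = 0.0924.
CYP2E1 (54%) and the residual 13% are unaffected.
Relative clearance = 0.0924 + 0.54 + 0.13 = 0.7624.
With dosing unchanged, AUC scales as 1/CL: 327 / 0.7624 = 4.3 × 10² ng·h/mL.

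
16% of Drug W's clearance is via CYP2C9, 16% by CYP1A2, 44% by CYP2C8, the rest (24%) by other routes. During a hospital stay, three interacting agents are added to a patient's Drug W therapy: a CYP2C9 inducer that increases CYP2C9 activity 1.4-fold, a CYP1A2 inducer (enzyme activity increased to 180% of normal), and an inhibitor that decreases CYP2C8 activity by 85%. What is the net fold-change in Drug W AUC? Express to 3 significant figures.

The CYP2C9 pathway (16% of clearance) rises to 1.4× activity: 0.16 × 1.4 = 0.224.
The CYP1A2 pathway (16% of clearance) rises to 1.8× activity: 0.16 × 1.8 = 0.288.
The CYP2C8 pathway (44% of clearance) is reduced to 0.15× activity: 0.44 × 0.15 = 0.066.
The remaining 24% of clearance is unaffected.
New clearance relative to baseline: 0.224 + 0.288 + 0.066 + 0.24 = 0.818.
AUC ∝ 1/CL: fold-change = 1 / 0.818 = 1.22.

1.22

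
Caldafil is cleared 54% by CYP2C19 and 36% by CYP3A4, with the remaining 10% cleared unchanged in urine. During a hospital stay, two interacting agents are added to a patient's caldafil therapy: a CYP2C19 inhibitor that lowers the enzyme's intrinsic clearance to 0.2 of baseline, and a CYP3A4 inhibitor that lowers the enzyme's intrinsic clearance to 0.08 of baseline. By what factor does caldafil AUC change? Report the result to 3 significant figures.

CYP2C19: 0.54 × 0.2 = 0.108
CYP3A4: 0.36 × 0.08 = 0.0288
Other: 0.1 (unchanged)
CL_new/CL_old = 0.108 + 0.0288 + 0.1 = 0.2368.
Net AUC ratio = 1 / 0.2368 = 4.22.

4.22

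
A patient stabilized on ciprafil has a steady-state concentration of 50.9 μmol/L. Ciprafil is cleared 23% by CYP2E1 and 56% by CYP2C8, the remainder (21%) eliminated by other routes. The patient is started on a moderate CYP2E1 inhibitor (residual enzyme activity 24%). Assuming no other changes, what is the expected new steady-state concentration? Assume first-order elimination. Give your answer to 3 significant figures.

61.7 μmol/L

The CYP2E1 pathway (23% of clearance) drops to 0.24× activity: 0.23 × 0.24 = 0.0552.
CYP2C8 (56%) and the residual 21% are unaffected.
CL_new/CL_old = 0.0552 + 0.56 + 0.21 = 0.8252.
Steady-state concentration ∝ 1/CL, so new value = 50.9 / 0.8252 = 61.7 μmol/L.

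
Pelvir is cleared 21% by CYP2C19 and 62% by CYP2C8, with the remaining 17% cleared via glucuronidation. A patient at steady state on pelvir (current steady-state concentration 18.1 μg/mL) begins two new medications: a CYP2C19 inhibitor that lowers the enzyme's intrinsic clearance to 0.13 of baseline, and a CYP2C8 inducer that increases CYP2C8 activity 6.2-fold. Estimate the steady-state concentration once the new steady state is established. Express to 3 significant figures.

4.48 μg/mL

The CYP2C19 pathway (21% of clearance) is reduced to 0.13× activity: 0.21 × 0.13 = 0.0273.
The CYP2C8 pathway (62% of clearance) is boosted to 6.2× activity: 0.62 × 6.2 = 3.844.
Non-CYP routes (17%) are unchanged.
New clearance relative to baseline: 0.0273 + 3.844 + 0.17 = 4.0413.
Dividing the baseline by the relative clearance: 18.1 / 4.0413 = 4.48 μg/mL.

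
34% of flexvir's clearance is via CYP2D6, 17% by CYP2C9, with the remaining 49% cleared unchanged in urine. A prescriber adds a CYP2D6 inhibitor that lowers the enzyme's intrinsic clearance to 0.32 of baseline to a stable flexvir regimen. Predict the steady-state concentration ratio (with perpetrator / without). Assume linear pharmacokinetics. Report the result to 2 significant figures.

CYP2D6: 0.34 × 0.32 = 0.1088
CYP2C9: 0.17 (unchanged)
Other: 0.49 (unchanged)
New clearance relative to baseline: 0.1088 + 0.17 + 0.49 = 0.7688.
Steady-state concentration is inversely proportional to clearance, so the fold-change is 1 / 0.7688 = 1.3.

1.3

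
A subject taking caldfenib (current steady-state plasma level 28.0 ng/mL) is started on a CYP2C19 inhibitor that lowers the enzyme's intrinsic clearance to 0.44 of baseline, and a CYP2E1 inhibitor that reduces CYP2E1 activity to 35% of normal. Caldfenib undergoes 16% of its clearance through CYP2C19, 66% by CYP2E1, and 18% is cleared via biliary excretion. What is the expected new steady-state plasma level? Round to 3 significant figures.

The CYP2C19 pathway (16% of clearance) falls to 0.44× activity: 0.16 × 0.44 = 0.0704.
The CYP2E1 pathway (66% of clearance) drops to 0.35× activity: 0.66 × 0.35 = 0.231.
Non-CYP routes (18%) are unchanged.
CL_new/CL_old = 0.0704 + 0.231 + 0.18 = 0.4814.
Dividing the baseline by the relative clearance: 28.0 / 0.4814 = 58.2 ng/mL.

58.2 ng/mL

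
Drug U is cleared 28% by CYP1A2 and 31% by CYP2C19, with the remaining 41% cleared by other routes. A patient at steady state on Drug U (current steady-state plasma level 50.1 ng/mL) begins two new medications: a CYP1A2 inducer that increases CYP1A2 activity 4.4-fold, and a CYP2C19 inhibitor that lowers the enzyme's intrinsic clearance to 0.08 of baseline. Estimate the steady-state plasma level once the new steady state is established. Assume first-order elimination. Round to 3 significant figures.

CYP1A2: 0.28 × 4.4 = 1.232
CYP2C19: 0.31 × 0.08 = 0.0248
Other: 0.41 (unchanged)
New clearance relative to baseline: 1.232 + 0.0248 + 0.41 = 1.6668.
Steady-state plasma level ∝ 1/CL: new value = 50.1 / 1.6668 = 30.1 ng/mL.

30.1 ng/mL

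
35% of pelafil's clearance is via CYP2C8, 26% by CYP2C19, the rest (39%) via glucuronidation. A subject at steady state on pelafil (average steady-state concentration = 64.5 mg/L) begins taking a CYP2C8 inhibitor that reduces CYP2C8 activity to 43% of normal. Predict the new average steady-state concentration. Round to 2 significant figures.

CYP2C8: 0.35 × 0.43 = 0.1505
CYP2C19: 0.26 (unchanged)
Other: 0.39 (unchanged)
New clearance relative to baseline: 0.1505 + 0.26 + 0.39 = 0.8005.
Average steady-state concentration ∝ 1/CL, so new value = 64.5 / 0.8005 = 81 mg/L.

81 mg/L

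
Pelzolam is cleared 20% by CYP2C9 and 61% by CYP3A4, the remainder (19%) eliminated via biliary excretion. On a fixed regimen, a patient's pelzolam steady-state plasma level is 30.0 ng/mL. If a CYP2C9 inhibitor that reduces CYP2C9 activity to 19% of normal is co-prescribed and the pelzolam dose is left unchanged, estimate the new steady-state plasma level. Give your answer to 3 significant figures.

35.8 ng/mL

CYP2C9: 0.2 × 0.19 = 0.038
CYP3A4: 0.61 (unchanged)
Other: 0.19 (unchanged)
CL_new/CL_old = 0.038 + 0.61 + 0.19 = 0.838.
New steady-state plasma level = baseline ÷ relative clearance = 30.0 / 0.838 = 35.8 ng/mL.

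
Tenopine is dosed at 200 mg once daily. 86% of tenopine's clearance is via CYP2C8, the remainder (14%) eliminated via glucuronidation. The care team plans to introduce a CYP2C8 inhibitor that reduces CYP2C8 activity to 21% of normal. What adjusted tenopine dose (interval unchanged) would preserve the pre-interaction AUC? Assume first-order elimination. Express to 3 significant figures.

64.1 mg

CYP2C8: 0.86 × 0.21 = 0.1806
Other: 0.14 (unchanged)
Relative clearance = 0.1806 + 0.14 = 0.3206.
To maintain the same steady-state level, dose must scale with clearance: new dose = 200 × 0.3206 = 64.1 mg.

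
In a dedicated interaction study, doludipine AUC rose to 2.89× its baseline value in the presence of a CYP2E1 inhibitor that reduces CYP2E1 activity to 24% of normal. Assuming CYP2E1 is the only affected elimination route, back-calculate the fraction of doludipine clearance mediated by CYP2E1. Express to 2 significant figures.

0.86

Write x for the fraction cleared via CYP2E1. The observed AUC change means clearance fell to 1/2.89 = 0.346 of baseline.
Only the CYP2E1 route changed, so 0.346 = x·0.24 + (1 − x), giving x = 0.86.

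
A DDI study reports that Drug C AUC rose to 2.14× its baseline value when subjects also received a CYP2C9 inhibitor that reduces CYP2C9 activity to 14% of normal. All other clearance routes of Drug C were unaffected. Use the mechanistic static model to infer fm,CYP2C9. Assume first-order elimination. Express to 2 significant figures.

0.62

CL'/CL = 1 / 2.14 = 0.4673
0.14·fm + (1 − fm) = 0.4673
fm = (0.4673 − 1) / (0.14 − 1) = 0.62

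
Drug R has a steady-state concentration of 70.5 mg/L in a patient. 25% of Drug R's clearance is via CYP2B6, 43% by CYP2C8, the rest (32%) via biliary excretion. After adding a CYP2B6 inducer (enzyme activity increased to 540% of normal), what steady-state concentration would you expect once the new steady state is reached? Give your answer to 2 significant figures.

CYP2B6: 0.25 × 5.4 = 1.35
CYP2C8: 0.43 (unchanged)
Other: 0.32 (unchanged)
CL_new/CL_old = 1.35 + 0.43 + 0.32 = 2.1.
Steady-state concentration ∝ 1/CL, so new value = 70.5 / 2.1 = 34 mg/L.

34 mg/L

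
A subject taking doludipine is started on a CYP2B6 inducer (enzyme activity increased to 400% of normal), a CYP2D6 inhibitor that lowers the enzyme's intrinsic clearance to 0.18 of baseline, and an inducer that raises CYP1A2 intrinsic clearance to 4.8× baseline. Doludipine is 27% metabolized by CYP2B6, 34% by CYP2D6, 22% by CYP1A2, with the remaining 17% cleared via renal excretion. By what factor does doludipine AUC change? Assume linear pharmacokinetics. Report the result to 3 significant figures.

0.422

CYP2B6: 0.27 × 4 = 1.08
CYP2D6: 0.34 × 0.18 = 0.0612
CYP1A2: 0.22 × 4.8 = 1.056
Other: 0.17 (unchanged)
New clearance relative to baseline: 1.08 + 0.0612 + 1.056 + 0.17 = 2.3672.
AUC ∝ 1/CL: fold-change = 1 / 2.3672 = 0.422.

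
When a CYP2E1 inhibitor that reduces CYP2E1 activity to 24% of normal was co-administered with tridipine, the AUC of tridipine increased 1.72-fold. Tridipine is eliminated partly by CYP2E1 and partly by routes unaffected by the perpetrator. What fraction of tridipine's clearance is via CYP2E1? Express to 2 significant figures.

0.55

Let x = fm,CYP2E1. Because AUC ∝ 1/CL, relative clearance fell to 1/1.72 = 0.5814.
Setting x·0.24 + (1 − x) = 0.5814 and solving: x = (0.5814 − 1)/(0.24 − 1) = 0.55.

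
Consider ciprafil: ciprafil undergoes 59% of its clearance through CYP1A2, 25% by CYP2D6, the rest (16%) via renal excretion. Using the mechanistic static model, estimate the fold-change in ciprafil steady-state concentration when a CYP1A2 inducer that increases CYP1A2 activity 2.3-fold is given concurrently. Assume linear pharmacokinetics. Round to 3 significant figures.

CYP1A2: 0.59 × 2.3 = 1.357
CYP2D6: 0.25 (unchanged)
Other: 0.16 (unchanged)
Relative clearance = 1.357 + 0.25 + 0.16 = 1.767.
Since steady-state concentration ∝ 1/CL, the ratio is 1 / 1.767 = 0.566.

0.566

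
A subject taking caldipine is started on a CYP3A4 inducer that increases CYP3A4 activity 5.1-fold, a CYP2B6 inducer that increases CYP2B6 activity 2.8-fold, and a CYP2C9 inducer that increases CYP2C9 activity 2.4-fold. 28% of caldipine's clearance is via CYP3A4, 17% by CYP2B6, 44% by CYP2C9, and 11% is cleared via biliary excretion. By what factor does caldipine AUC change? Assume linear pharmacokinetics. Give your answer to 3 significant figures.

0.326

CYP3A4: 0.28 × 5.1 = 1.428
CYP2B6: 0.17 × 2.8 = 0.476
CYP2C9: 0.44 × 2.4 = 1.056
Other: 0.11 (unchanged)
Relative clearance = 1.428 + 0.476 + 1.056 + 0.11 = 3.07.
Because AUC varies inversely with clearance, the combined effect is 1 / 3.07 = 0.326.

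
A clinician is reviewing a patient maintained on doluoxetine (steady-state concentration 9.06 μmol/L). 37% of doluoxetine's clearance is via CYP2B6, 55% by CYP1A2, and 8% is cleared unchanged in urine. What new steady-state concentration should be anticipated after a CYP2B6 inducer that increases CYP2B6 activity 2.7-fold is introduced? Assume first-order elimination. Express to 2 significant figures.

5.6 μmol/L

CYP2B6: 0.37 × 2.7 = 0.999
CYP1A2: 0.55 (unchanged)
Other: 0.08 (unchanged)
New clearance relative to baseline: 0.999 + 0.55 + 0.08 = 1.629.
Steady-state concentration ∝ 1/CL, so new value = 9.06 / 1.629 = 5.6 μmol/L.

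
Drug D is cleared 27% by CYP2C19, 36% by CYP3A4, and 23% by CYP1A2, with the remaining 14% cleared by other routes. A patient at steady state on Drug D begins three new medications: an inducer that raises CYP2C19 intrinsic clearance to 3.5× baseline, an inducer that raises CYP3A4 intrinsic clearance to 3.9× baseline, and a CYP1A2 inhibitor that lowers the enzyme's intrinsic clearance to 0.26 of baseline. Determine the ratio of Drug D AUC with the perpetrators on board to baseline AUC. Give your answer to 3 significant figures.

0.392

The CYP2C19 pathway (27% of clearance) rises to 3.5× activity: 0.27 × 3.5 = 0.945.
The CYP3A4 pathway (36% of clearance) rises to 3.9× activity: 0.36 × 3.9 = 1.404.
The CYP1A2 pathway (23% of clearance) drops to 0.26× activity: 0.23 × 0.26 = 0.0598.
The remaining 14% of clearance is unaffected.
Relative clearance = 0.945 + 1.404 + 0.0598 + 0.14 = 2.5488.
AUC ∝ 1/CL: fold-change = 1 / 2.5488 = 0.392.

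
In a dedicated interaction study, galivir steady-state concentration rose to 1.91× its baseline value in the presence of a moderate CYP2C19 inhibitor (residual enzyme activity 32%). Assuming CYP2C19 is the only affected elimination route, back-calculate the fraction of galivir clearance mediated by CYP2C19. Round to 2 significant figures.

0.70

Let x = fm,CYP2C19. Because steady-state concentration ∝ 1/CL, relative clearance fell to 1/1.91 = 0.5236.
Only the CYP2C19 route changed, so 0.5236 = x·0.32 + (1 − x), giving x = 0.70.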